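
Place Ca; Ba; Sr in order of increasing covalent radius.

Ca is in period 4, group 2; Sr is in period 5, group 2; Ba is in period 6, group 2.
Moving right in a period, electrons are added to the same shell under a stronger nuclear pull, so atoms get smaller; moving down, a new shell is opened and atoms get larger.
All are in group 2, so atomic radius increases down the group.
So from smallest to largest: Ca < Sr < Ba.

Ca < Sr < Ba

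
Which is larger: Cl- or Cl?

Cl-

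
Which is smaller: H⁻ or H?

Forming H⁻ adds 1 electron to H. More electron–electron repulsion in the same shell, with unchanged nuclear charge, lets the cloud expand.
An anion is larger than its parent atom: H⁻ > H.

H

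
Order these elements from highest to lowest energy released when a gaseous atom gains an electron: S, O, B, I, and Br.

B is in period 2, group 13; O is in period 2, group 16; S is in period 3, group 16; Br is in period 4, group 17; I is in period 5, group 17.
Atoms with high Z_eff and room in the valence shell (especially the halogens) have the most exothermic electron affinities.
Here both period and group differ, so the two effects have to be weighed against each other.
O > B: O lies to the right of B in period 2, so the across-period effect alone puts O higher.
S > O: this pair runs against the simple trend — see the exception note.
I > S: period and group pull opposite ways; the across-period shift dominates (295 vs 200 kJ/mol).
Br > I: Br sits above I in group 17, so the down-group effect alone puts Br higher.
Note the exception: S has a higher electron affinity than O, contrary to the simple trend — the compact 2p subshell of O repels the added electron more than S's larger 3p does.
Tabulated electron affinity (kJ/mol): B 27, O 141, S 200, Br 325, I 295.
So from highest to lowest: Br > I > S > O > B.

Br > I > S > O > B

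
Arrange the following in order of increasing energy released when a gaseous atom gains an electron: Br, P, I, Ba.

Ba, P, I, Br

EA tends to increase across a period and decrease down a group, though the pattern is less regular than for IE or radius.
Neither a single period nor a single group — weigh both effects.
P > Ba: relative to Ba, both the across-period and down-group shifts push P's electron affinity up.
I > P: the two effects oppose for this pair; the across-period effect wins (295 vs 72 kJ/mol).
Br > I: they share group 17; the group trend gives Br the larger value.
Tabulated electron affinity (kJ/mol): P 72, Br 325, I 295, Ba 14.
So from lowest to highest: Ba < P < I < Br.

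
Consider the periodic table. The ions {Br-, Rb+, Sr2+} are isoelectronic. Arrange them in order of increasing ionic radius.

Sr2+ < Rb+ < Br-

All of these have 36 electrons, so size is governed by nuclear charge alone: the more protons, the stronger the pull on the same electron cloud, and the smaller the ion.
Nuclear charges: Sr2+ (Z=38), Rb+ (Z=37), Br- (Z=35).
Smallest to largest: Sr2+ < Rb+ < Br-.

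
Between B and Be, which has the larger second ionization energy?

B

IE_2 is the cost of taking one more electron from the +1 cation: B⁺ still has 2 valence electrons; Be⁺ still has 1 valence electron.
All are still removing valence electrons, so compare the +1 ions as you would atoms: IE_2 generally rises across a period (higher Z_eff) and falls down a group (larger shell), subject to the usual subshell exceptions.
Valence configurations: B⁺ [He]2s², Be⁺ [He]2s¹.
Approximate IE_2 values (kJ/mol): B 2427, Be 1757.
Hence IE_2: Be < B.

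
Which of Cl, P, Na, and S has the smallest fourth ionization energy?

S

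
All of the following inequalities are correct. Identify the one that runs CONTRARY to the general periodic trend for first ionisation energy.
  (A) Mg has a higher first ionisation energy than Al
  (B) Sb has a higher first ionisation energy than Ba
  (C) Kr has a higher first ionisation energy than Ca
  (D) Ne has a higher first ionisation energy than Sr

The general trend: first ionisation energy increases across a period and decreases down a group.
(A) Mg (period 3, group 2) vs Al (period 3, group 13): the stated order contradicts the simple trend.
(B) Sb (period 5, group 15) vs Ba (period 6, group 2): the stated order agrees with the simple trend.
(C) Kr (period 4, group 18) vs Ca (period 4, group 2): the stated order agrees with the simple trend.
(D) Ne (period 2, group 18) vs Sr (period 5, group 2): the stated order agrees with the simple trend.
The exception is (A): Al's single 3p electron is easier to remove than one from Mg's filled 3s².

(A)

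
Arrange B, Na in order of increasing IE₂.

The second ionization energy removes an electron from the +1 ion. For each element: B⁺ still has 2 valence electrons; Na⁺ is the bare [Ne] core.
Breaking into a closed-shell core is much more expensive than removing a leftover valence electron — Na has the largest IE_2 here.
Tabulated IE_2 (kJ/mol): B 2427, Na 4562.
Hence IE_2: B < Na.

B, Na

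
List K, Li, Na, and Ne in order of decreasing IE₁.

Ne > Li > Na > K

Li is in period 2, group 1; Ne is in period 2, group 18; Na is in period 3, group 1; K is in period 4, group 1.
Removing the outermost electron gets harder across a period and easier down a group.
Here both period and group differ, so the two effects have to be weighed against each other.
Na > K: Na sits above K in group 1, so the down-group effect alone puts Na higher.
Li > Na: they share group 1; the group trend gives Li the larger value.
Ne > Li: both are in period 2; the period trend gives Ne the larger value.
Tabulated first ionization energy (kJ/mol): Li 520, Ne 2081, Na 496, K 419.
So from highest to lowest: Ne > Li > Na > K.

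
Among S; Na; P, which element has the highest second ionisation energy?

Na

IE_2 is the cost of taking one more electron from the +1 cation: S⁺ still has 5 valence electrons; Na⁺ is the bare [Ne] core; P⁺ still has 4 valence electrons.
Breaking into a closed-shell core is much more expensive than removing a leftover valence electron — Na has the largest IE_2 here.
Valence configurations: S⁺ [Ne]3s²3p³, P⁺ [Ne]3s²3p².
Approximate IE_2 values (kJ/mol): S 2252, Na 4562, P 1907.
So the second ionization energies run P < S < Na.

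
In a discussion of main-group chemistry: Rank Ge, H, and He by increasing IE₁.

Ge, H, He

H is in period 1, group 1; He is in period 1, group 18; Ge is in period 4, group 14.
IE₁ increases left→right with effective nuclear charge and decreases top→bottom as the valence shell moves farther out.
These span different periods and groups, so the two trends combine.
H > Ge: the two effects oppose for this pair; the down-group effect wins (1312 vs 762 kJ/mol).
He > H: both are in period 1; the period trend gives He the larger value.
For reference (kJ/mol): H 1312, He 2372, Ge 762.
So from lowest to highest: Ge < H < He.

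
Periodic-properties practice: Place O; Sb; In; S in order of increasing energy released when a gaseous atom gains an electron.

In < Sb < O < S

O is in period 2, group 16; S is in period 3, group 16; In is in period 5, group 13; Sb is in period 5, group 15.
Atoms with high Z_eff and room in the valence shell (especially the halogens) have the most exothermic electron affinities.
Here both period and group differ, so the two effects have to be weighed against each other.
Sb > In: both are in period 5; the period trend gives Sb the larger value.
O > Sb: both effects reinforce here, so O is clearly the higher of the two.
S > O: this pair runs against the simple trend — see the exception note.
Note the exception: S has a higher electron affinity than O, contrary to the simple trend — the compact 2p subshell of O repels the added electron more than S's larger 3p does.
Approximate values (kJ/mol): O 141, S 200, In 29, Sb 103.
So from lowest to highest: In < Sb < O < S.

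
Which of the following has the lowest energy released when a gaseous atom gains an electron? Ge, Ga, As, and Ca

Ca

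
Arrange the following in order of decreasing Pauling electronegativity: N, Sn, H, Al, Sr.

N > H > Sn > Al > Sr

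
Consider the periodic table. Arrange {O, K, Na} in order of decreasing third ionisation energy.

The third ionization energy removes an electron from the +2 ion. For each element: O²⁺ still has 4 valence electrons; K²⁺ is already 1 electron into the core; Na²⁺ is already 1 electron into the core.
Usually core removal costs more than valence removal, but here the competition is close: a tightly held n=2 valence electron can cost more to remove than an n=3 core electron, so the actual values have to decide it.
Approximate IE_3 values (kJ/mol): O 5300, K 4420, Na 6910.
Putting it together, IE_3: K < O < Na.

Na, O, K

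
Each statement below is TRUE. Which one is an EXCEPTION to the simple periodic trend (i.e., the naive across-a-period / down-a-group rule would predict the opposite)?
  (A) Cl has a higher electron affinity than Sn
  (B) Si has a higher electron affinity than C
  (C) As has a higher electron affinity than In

(B)

The general trend: electron affinity increases across a period and decreases down a group.
(A) Cl (period 3, group 17) vs Sn (period 5, group 14): the stated order agrees with the simple trend.
(B) Si (period 3, group 14) vs C (period 2, group 14): the stated order contradicts the simple trend.
(C) As (period 4, group 15) vs In (period 5, group 13): the stated order agrees with the simple trend.
The exception is (B): Si's larger, more diffuse 3p orbitals accept an added electron slightly more readily than C's compact 2p.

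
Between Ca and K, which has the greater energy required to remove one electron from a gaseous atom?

First ionization energy rises across a period (greater Z_eff holds electrons more tightly) and falls down a group (valence electrons are farther from the nucleus).
All lie in period 4, so first ionization energy increases left to right.
So Ca has the greater energy required to remove one electron from a gaseous atom (Ca > K).

Ca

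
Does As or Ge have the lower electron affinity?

Ge is in period 4, group 14; As is in period 4, group 15.
EA tends to increase across a period and decrease down a group, though the pattern is less regular than for IE or radius.
All lie in period 4; the across-period trend (electron affinity increases left to right) applies, with the exception below.
Note the exception: Ge has a higher electron affinity than As, contrary to the simple trend — adding an electron to As's half-filled 4p³ is unfavourable, so Ge (4p²) has the more exothermic EA.
Approximate values (kJ/mol): Ge 119, As 78.
So As has the lower electron affinity (As < Ge).

As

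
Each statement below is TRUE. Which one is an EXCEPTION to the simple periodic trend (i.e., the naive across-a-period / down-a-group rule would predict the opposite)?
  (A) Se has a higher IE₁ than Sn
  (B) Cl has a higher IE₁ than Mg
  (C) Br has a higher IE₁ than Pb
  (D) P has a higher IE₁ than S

The general trend: IE₁ increases across a period and decreases down a group.
(A) Se (period 4, group 16) vs Sn (period 5, group 14): the stated order agrees with the simple trend.
(B) Cl (period 3, group 17) vs Mg (period 3, group 2): the stated order agrees with the simple trend.
(C) Br (period 4, group 17) vs Pb (period 6, group 14): the stated order agrees with the simple trend.
(D) P (period 3, group 15) vs S (period 3, group 16): the stated order contradicts the simple trend.
The exception is (D): S (3p⁴) ionizes more easily than half-filled P (3p³) because the paired 3p electron in S is pushed out by e⁻–e⁻ repulsion.

(D)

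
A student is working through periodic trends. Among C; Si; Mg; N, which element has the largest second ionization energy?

N

IE_2 is the cost of taking one more electron from the +1 cation: C⁺ still has 3 valence electrons; Si⁺ still has 3 valence electrons; Mg⁺ still has 1 valence electron; N⁺ still has 4 valence electrons.
All are still removing valence electrons, so compare the +1 ions as you would atoms: IE_2 generally rises across a period (higher Z_eff) and falls down a group (larger shell), subject to the usual subshell exceptions.
Valence configurations: C⁺ [He]2s²2p¹, Si⁺ [Ne]3s²3p¹, Mg⁺ [Ne]3s¹, N⁺ [He]2s²2p².
The numbers (kJ/mol): C 2353, Si 1577, Mg 1451, N 2856.
Overall IE_2 order: Mg < Si < C < N.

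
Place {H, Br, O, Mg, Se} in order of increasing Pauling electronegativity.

H is in period 1, group 1; O is in period 2, group 16; Mg is in period 3, group 2; Se is in period 4, group 16; Br is in period 4, group 17.
EN rises left→right (higher Z_eff, smaller atoms) and falls top→bottom (larger, more shielded atoms).
Neither a single period nor a single group — weigh both effects.
H > Mg: period and group pull opposite ways; the down-group shift dominates (2.20 vs 1.31).
Se > H: the two effects oppose for this pair; the across-period effect wins (2.55 vs 2.20).
Br > Se: Br lies to the right of Se in period 4, so the across-period effect alone puts Br higher.
O > Br: the two effects oppose for this pair; the down-group effect wins (3.44 vs 2.96).
Tabulated electronegativity (Pauling): H 2.20, O 3.44, Mg 1.31, Se 2.55, Br 2.96.
So from lowest to highest: Mg < H < Se < Br < O.

Mg < H < Se < Br < O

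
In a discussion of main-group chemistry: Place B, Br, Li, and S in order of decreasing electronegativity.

Br > S > B > Li

Li is in period 2, group 1; B is in period 2, group 13; S is in period 3, group 16; Br is in period 4, group 17.
EN rises left→right (higher Z_eff, smaller atoms) and falls top→bottom (larger, more shielded atoms).
Here both period and group differ, so the two effects have to be weighed against each other.
B > Li: B lies to the right of Li in period 2, so the across-period effect alone puts B higher.
S > B: period and group pull opposite ways; the across-period shift dominates (2.58 vs 2.04).
Br > S: period and group pull opposite ways; the across-period shift dominates (2.96 vs 2.58).
Tabulated electronegativity (Pauling): Li 0.98, B 2.04, S 2.58, Br 2.96.
So from highest to lowest: Br > S > B > Li.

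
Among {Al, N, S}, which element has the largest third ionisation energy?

N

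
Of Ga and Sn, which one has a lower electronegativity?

Ga is in period 4, group 13; Sn is in period 5, group 14.
Electronegativity increases across a period and decreases down a group, tracking effective nuclear charge and atomic size.
These sit on a diagonal, where the across-period and down-group effects partly cancel.
Sn > Ga: period and group pull opposite ways; the across-period shift dominates (1.96 vs 1.81).
Tabulated electronegativity (Pauling): Ga 1.81, Sn 1.96.
So Ga has the lower electronegativity (Ga < Sn).

Ga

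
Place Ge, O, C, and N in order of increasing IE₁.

Ge < C < O < N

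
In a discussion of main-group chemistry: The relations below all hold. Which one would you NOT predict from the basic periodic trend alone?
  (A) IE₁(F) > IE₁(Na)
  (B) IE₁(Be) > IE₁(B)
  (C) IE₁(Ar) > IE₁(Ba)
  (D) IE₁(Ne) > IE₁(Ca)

(B)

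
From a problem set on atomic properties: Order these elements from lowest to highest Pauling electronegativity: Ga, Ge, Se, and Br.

Smaller atoms with higher effective nuclear charge are more electronegative.
All lie in period 4, so electronegativity increases left to right.
So from lowest to highest: Ga < Ge < Se < Br.

Ga, Ge, Se, Br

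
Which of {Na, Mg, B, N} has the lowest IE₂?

After 1 electron has been removed, what remains? Na⁺ is the bare [Ne] core; Mg⁺ still has 1 valence electron; B⁺ still has 2 valence electrons; N⁺ still has 4 valence electrons.
Core electrons are held far more tightly than valence electrons, so Na tops the IE_2 order.
Valence configurations: Mg⁺ [Ne]3s¹, B⁺ [He]2s², N⁺ [He]2s²2p².
The numbers (kJ/mol): Na 4562, Mg 1451, B 2427, N 2856.
Hence IE_2: Mg < B < N < Na.

Mg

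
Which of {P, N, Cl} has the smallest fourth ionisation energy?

P

IE_4 is the cost of taking one more electron from the +3 cation: P³⁺ still has 2 valence electrons; N³⁺ still has 2 valence electrons; Cl³⁺ still has 4 valence electrons.
All are still removing valence electrons, so compare the +3 ions as you would atoms: IE_4 generally rises across a period (higher Z_eff) and falls down a group (larger shell), subject to the usual subshell exceptions.
Valence configurations: P³⁺ [Ne]3s², N³⁺ [He]2s², Cl³⁺ [Ne]3s²3p².
Approximate IE_4 values (kJ/mol): P 4964, N 7475, Cl 5159.
Overall IE_4 order: P < Cl < N.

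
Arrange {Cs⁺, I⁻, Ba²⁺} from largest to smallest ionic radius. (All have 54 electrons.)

I⁻, Cs⁺, Ba²⁺

All of these have 54 electrons, so size is governed by nuclear charge alone: the more protons, the stronger the pull on the same electron cloud, and the smaller the ion.
Nuclear charges: Ba²⁺ (Z=56), Cs⁺ (Z=55), I⁻ (Z=53).
Largest to smallest: I⁻ > Cs⁺ > Ba²⁺.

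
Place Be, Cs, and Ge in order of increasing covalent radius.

Be, Ge, Cs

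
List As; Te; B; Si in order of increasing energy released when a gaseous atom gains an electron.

B, As, Si, Te

B is in period 2, group 13; Si is in period 3, group 14; As is in period 4, group 15; Te is in period 5, group 16.
EA tends to increase across a period and decrease down a group, though the pattern is less regular than for IE or radius.
A diagonal step moves right (one effect) and down (the opposite effect) at once.
As > B: period and group pull opposite ways; the across-period shift dominates (78 vs 27 kJ/mol).
Si > As: period and group pull opposite ways; the down-group shift dominates (134 vs 78 kJ/mol).
Te > Si: period and group pull opposite ways; the across-period shift dominates (190 vs 134 kJ/mol).
Tabulated electron affinity (kJ/mol): B 27, Si 134, As 78, Te 190.
So from lowest to highest: B < As < Si < Te.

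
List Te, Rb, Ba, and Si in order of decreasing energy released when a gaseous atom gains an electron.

Te > Si > Rb > Ba

Si is in period 3, group 14; Rb is in period 5, group 1; Te is in period 5, group 16; Ba is in period 6, group 2.
Adding an electron releases more energy for atoms nearer the top right (short of the noble gases).
Here both period and group differ, so the two effects have to be weighed against each other.
Rb > Ba: the two effects oppose for this pair; the down-group effect wins (47 vs 14 kJ/mol).
Si > Rb: both effects reinforce here, so Si is clearly the higher of the two.
Te > Si: period and group pull opposite ways; the across-period shift dominates (190 vs 134 kJ/mol).
Approximate values (kJ/mol): Si 134, Rb 47, Te 190, Ba 14.
So from highest to lowest: Te > Si > Rb > Ba.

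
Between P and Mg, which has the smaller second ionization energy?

Consider each +1 ion: P⁺ still has 4 valence electrons; Mg⁺ still has 1 valence electron.
All are still removing valence electrons, so compare the +1 ions as you would atoms: IE_2 generally rises across a period (higher Z_eff) and falls down a group (larger shell), subject to the usual subshell exceptions.
Valence configurations: P⁺ [Ne]3s²3p², Mg⁺ [Ne]3s¹.
Approximate IE_2 values (kJ/mol): P 1907, Mg 1451.
Hence IE_2: Mg < P.

Mg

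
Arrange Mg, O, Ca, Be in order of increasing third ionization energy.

Consider each +2 ion: Mg²⁺ is the bare [Ne] core; O²⁺ still has 4 valence electrons; Ca²⁺ is the bare [Ar] core; Be²⁺ is the bare [He] core.
Usually core removal costs more than valence removal, but here the competition is close: a tightly held n=2 valence electron can cost more to remove than an n=3 core electron, so the actual values have to decide it.
Approximate IE_3 values (kJ/mol): Mg 7733, O 5300, Ca 4912, Be 14849.
So the third ionization energies run Ca < O < Mg < Be.

Ca < O < Mg < Be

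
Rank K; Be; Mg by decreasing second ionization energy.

K > Be > Mg

IE_2 is the cost of taking one more electron from the +1 cation: K⁺ is the bare [Ar] core; Be⁺ still has 1 valence electron; Mg⁺ still has 1 valence electron.
Core electrons are held far more tightly than valence electrons, so K tops the IE_2 order.
Valence configurations: Be⁺ [He]2s¹, Mg⁺ [Ne]3s¹.
Tabulated IE_2 (kJ/mol): K 3052, Be 1757, Mg 1451.
Hence IE_2: Mg < Be < K.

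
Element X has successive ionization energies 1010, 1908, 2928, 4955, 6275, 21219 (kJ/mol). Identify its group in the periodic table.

Look for the largest jump between consecutive ionization energies: IE6/IE5 ≈ 3.4, far larger than any earlier ratio.
That jump marks the point where a core electron is being removed. So the atom has 5 valence electrons.
A main-group element with 5 valence electrons is in group 15.

Group 15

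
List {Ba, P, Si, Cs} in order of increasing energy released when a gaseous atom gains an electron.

Ba < Cs < P < Si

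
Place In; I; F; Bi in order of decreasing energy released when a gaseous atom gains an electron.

F > I > Bi > In

F is in period 2, group 17; In is in period 5, group 13; I is in period 5, group 17; Bi is in period 6, group 15.
Electron affinity generally becomes more exothermic across a period toward the halogens and less exothermic down a group.
These span different periods and groups, so the two trends combine.
Bi > In: period and group pull opposite ways; the across-period shift dominates (91 vs 29 kJ/mol).
I > Bi: both effects reinforce here, so I is clearly the higher of the two.
F > I: F sits above I in group 17, so the down-group effect alone puts F higher.
For reference (kJ/mol): F 328, In 29, I 295, Bi 91.
So from highest to lowest: F > I > Bi > In.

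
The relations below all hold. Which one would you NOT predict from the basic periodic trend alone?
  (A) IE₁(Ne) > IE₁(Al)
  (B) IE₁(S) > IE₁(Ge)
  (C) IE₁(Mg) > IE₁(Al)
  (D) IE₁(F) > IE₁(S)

(C)

The general trend: first ionisation energy increases across a period and decreases down a group.
(A) Ne (period 2, group 18) vs Al (period 3, group 13): the stated order agrees with the simple trend.
(B) S (period 3, group 16) vs Ge (period 4, group 14): the stated order agrees with the simple trend.
(C) Mg (period 3, group 2) vs Al (period 3, group 13): the stated order contradicts the simple trend.
(D) F (period 2, group 17) vs S (period 3, group 16): the stated order agrees with the simple trend.
The exception is (C): Al's single 3p electron is easier to remove than one from Mg's filled 3s².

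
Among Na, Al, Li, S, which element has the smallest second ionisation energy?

IE_2 is the cost of taking one more electron from the +1 cation: Na⁺ is the bare [Ne] core; Al⁺ still has 2 valence electrons; Li⁺ is the bare [He] core; S⁺ still has 5 valence electrons.
Core electrons are held far more tightly than valence electrons, so Na and Li top the IE_2 order.
Valence configurations: Al⁺ [Ne]3s², S⁺ [Ne]3s²3p³.
Tabulated IE_2 (kJ/mol): Na 4562, Al 1817, Li 7298, S 2252.
Putting it together, IE_2: Al < S < Na < Li.

Al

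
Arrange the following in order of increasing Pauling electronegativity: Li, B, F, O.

Li is in period 2, group 1; B is in period 2, group 13; O is in period 2, group 16; F is in period 2, group 17.
Electronegativity increases across a period and decreases down a group, tracking effective nuclear charge and atomic size.
All lie in period 2, so electronegativity increases left to right.
So from lowest to highest: Li < B < O < F.

Li < B < O < F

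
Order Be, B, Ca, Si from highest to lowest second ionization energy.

IE_2 is the cost of taking one more electron from the +1 cation: Be⁺ still has 1 valence electron; B⁺ still has 2 valence electrons; Ca⁺ still has 1 valence electron; Si⁺ still has 3 valence electrons.
All are still removing valence electrons, so compare the +1 ions as you would atoms: IE_2 generally rises across a period (higher Z_eff) and falls down a group (larger shell), subject to the usual subshell exceptions.
Valence configurations: Be⁺ [He]2s¹, B⁺ [He]2s², Ca⁺ [Ar]4s¹, Si⁺ [Ne]3s²3p¹.
Tabulated IE_2 (kJ/mol): Be 1757, B 2427, Ca 1145, Si 1577.
Overall IE_2 order: Ca < Si < Be < B.

B > Be > Si > Ca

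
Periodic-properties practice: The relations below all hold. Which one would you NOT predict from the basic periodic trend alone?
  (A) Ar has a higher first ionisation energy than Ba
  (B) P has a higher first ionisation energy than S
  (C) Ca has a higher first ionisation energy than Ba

The general trend: first ionisation energy increases across a period and decreases down a group.
(A) Ar (period 3, group 18) vs Ba (period 6, group 2): the stated order agrees with the simple trend.
(B) P (period 3, group 15) vs S (period 3, group 16): the stated order contradicts the simple trend.
(C) Ca (period 4, group 2) vs Ba (period 6, group 2): the stated order agrees with the simple trend.
The exception is (B): S (3p⁴) ionizes more easily than half-filled P (3p³) because the paired 3p electron in S is pushed out by e⁻–e⁻ repulsion.

(B)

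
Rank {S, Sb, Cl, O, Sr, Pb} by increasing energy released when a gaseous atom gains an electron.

Sr < Pb < Sb < O < S < Cl

O is in period 2, group 16; S is in period 3, group 16; Cl is in period 3, group 17; Sr is in period 5, group 2; Sb is in period 5, group 15; Pb is in period 6, group 14.
Adding an electron releases more energy for atoms nearer the top right (short of the noble gases).
These span different periods and groups, so the two trends combine.
Pb > Sr: the two effects oppose for this pair; the across-period effect wins (35 vs 5 kJ/mol).
Sb > Pb: both effects reinforce here, so Sb is clearly the higher of the two.
O > Sb: relative to Sb, both the across-period and down-group shifts push O's electron affinity up.
S > O: this pair runs against the simple trend — see the exception note.
Cl > S: both are in period 3; the period trend gives Cl the larger value.
Note the exception: S has a higher electron affinity than O, contrary to the simple trend — the compact 2p subshell of O repels the added electron more than S's larger 3p does.
For reference (kJ/mol): O 141, S 200, Cl 349, Sr 5, Sb 103, Pb 35.
So from lowest to highest: Sr < Pb < Sb < O < S < Cl.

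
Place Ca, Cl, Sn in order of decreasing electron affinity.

Cl is in period 3, group 17; Ca is in period 4, group 2; Sn is in period 5, group 14.
Electron affinity generally becomes more exothermic across a period toward the halogens and less exothermic down a group.
Here both period and group differ, so the two effects have to be weighed against each other.
Sn > Ca: the two effects oppose for this pair; the across-period effect wins (107 vs 2 kJ/mol).
Cl > Sn: relative to Sn, both the across-period and down-group shifts push Cl's electron affinity up.
Tabulated electron affinity (kJ/mol): Cl 349, Ca 2, Sn 107.
So from highest to lowest: Cl > Sn > Ca.

Cl, Sn, Ca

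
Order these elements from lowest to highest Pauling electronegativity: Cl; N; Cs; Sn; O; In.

N is in period 2, group 15; O is in period 2, group 16; Cl is in period 3, group 17; In is in period 5, group 13; Sn is in period 5, group 14; Cs is in period 6, group 1.
Atoms toward the upper right of the periodic table pull bonding electrons most strongly.
Here both period and group differ, so the two effects have to be weighed against each other.
In > Cs: relative to Cs, both the across-period and down-group shifts push In's electronegativity up.
Sn > In: both are in period 5; the period trend gives Sn the larger value.
N > Sn: both effects reinforce here, so N is clearly the higher of the two.
Cl > N: period and group pull opposite ways; the across-period shift dominates (3.16 vs 3.04).
O > Cl: period and group pull opposite ways; the down-group shift dominates (3.44 vs 3.16).
Approximate values (Pauling): N 3.04, O 3.44, Cl 3.16, In 1.78, Sn 1.96, Cs 0.79.
So from lowest to highest: Cs < In < Sn < N < Cl < O.

Cs < In < Sn < N < Cl < O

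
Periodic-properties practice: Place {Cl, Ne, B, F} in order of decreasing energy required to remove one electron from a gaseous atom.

B is in period 2, group 13; F is in period 2, group 17; Ne is in period 2, group 18; Cl is in period 3, group 17.
IE₁ increases left→right with effective nuclear charge and decreases top→bottom as the valence shell moves farther out.
Here both period and group differ, so the two effects have to be weighed against each other.
Cl > B: the two effects oppose for this pair; the across-period effect wins (1251 vs 801 kJ/mol).
F > Cl: F sits above Cl in group 17, so the down-group effect alone puts F higher.
Ne > F: both are in period 2; the period trend gives Ne the larger value.
Approximate values (kJ/mol): B 801, F 1681, Ne 2081, Cl 1251.
So from highest to lowest: Ne > F > Cl > B.

Ne > F > Cl > B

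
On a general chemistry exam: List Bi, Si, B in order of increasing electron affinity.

Electron affinity generally becomes more exothermic across a period toward the halogens and less exothermic down a group.
Neither a single period nor a single group — weigh both effects.
Bi > B: the two effects oppose for this pair; the across-period effect wins (91 vs 27 kJ/mol).
Si > Bi: the two effects oppose for this pair; the down-group effect wins (134 vs 91 kJ/mol).
Tabulated electron affinity (kJ/mol): B 27, Si 134, Bi 91.
So from lowest to highest: B < Bi < Si.

B < Bi < Si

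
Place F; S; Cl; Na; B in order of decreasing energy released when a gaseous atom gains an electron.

B is in period 2, group 13; F is in period 2, group 17; Na is in period 3, group 1; S is in period 3, group 16; Cl is in period 3, group 17.
EA tends to increase across a period and decrease down a group, though the pattern is less regular than for IE or radius.
Neither a single period nor a single group — weigh both effects.
Na > B: this pair runs against the simple trend — see the exception note.
S > Na: S lies to the right of Na in period 3, so the across-period effect alone puts S higher.
F > S: relative to S, both the across-period and down-group shifts push F's electron affinity up.
Cl > F: this pair runs against the simple trend — see the exception note.
Note the exception: Na has a higher electron affinity than B, contrary to the simple trend — B's ns²np¹ configuration gives only a small electron affinity — the sparsely filled np subshell binds an added electron weakly.
Note the exception: Cl has a higher electron affinity than F, contrary to the simple trend — F's small 2p subshell makes the incoming electron feel strong e⁻–e⁻ repulsion, so Cl actually releases more energy on gaining an electron.
Approximate values (kJ/mol): B 27, F 328, Na 53, S 200, Cl 349.
So from highest to lowest: Cl > F > S > Na > B.

Cl, F, S, Na, B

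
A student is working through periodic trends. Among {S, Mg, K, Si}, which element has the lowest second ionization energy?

The second ionization energy removes an electron from the +1 ion. For each element: S⁺ still has 5 valence electrons; Mg⁺ still has 1 valence electron; K⁺ is the bare [Ar] core; Si⁺ still has 3 valence electrons.
Core electrons are held far more tightly than valence electrons, so K tops the IE_2 order.
Valence configurations: S⁺ [Ne]3s²3p³, Mg⁺ [Ne]3s¹, Si⁺ [Ne]3s²3p¹.
Approximate IE_2 values (kJ/mol): S 2252, Mg 1451, K 3052, Si 1577.
Putting it together, IE_2: Mg < Si < S < K.

Mg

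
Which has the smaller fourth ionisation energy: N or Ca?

Ca

The fourth ionization energy removes an electron from the +3 ion. For each element: N³⁺ still has 2 valence electrons; Ca³⁺ is already 1 electron into the core.
Usually core removal costs more than valence removal, but here the competition is close: a tightly held n=2 valence electron can cost more to remove than an n=3 core electron, so the actual values have to decide it.
Approximate IE_4 values (kJ/mol): N 7475, Ca 6491.
Overall IE_4 order: Ca < N.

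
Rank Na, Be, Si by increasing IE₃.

Si < Na < Be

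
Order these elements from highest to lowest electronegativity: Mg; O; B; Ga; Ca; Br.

O, Br, B, Ga, Mg, Ca

B is in period 2, group 13; O is in period 2, group 16; Mg is in period 3, group 2; Ca is in period 4, group 2; Ga is in period 4, group 13; Br is in period 4, group 17.
EN rises left→right (higher Z_eff, smaller atoms) and falls top→bottom (larger, more shielded atoms).
Here both period and group differ, so the two effects have to be weighed against each other.
Mg > Ca: they share group 2; the group trend gives Mg the larger value.
Ga > Mg: period and group pull opposite ways; the across-period shift dominates (1.81 vs 1.31).
B > Ga: B sits above Ga in group 13, so the down-group effect alone puts B higher.
Br > B: the two effects oppose for this pair; the across-period effect wins (2.96 vs 2.04).
O > Br: the two effects oppose for this pair; the down-group effect wins (3.44 vs 2.96).
For reference (Pauling): B 2.04, O 3.44, Mg 1.31, Ca 1.00, Ga 1.81, Br 2.96.
So from highest to lowest: O > Br > B > Ga > Mg > Ca.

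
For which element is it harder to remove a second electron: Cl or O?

After 1 electron has been removed, what remains? Cl⁺ still has 6 valence electrons; O⁺ still has 5 valence electrons.
All are still removing valence electrons, so compare the +1 ions as you would atoms: IE_2 generally rises across a period (higher Z_eff) and falls down a group (larger shell), subject to the usual subshell exceptions.
Valence configurations: Cl⁺ [Ne]3s²3p⁴, O⁺ [He]2s²2p³.
Tabulated IE_2 (kJ/mol): Cl 2298, O 3388.
Overall IE_2 order: Cl < O.

O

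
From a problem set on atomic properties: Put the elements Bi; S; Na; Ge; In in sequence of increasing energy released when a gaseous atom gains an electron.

In, Na, Bi, Ge, S

Na is in period 3, group 1; S is in period 3, group 16; Ge is in period 4, group 14; In is in period 5, group 13; Bi is in period 6, group 15.
Adding an electron releases more energy for atoms nearer the top right (short of the noble gases).
These span different periods and groups, so the two trends combine.
Na > In: period and group pull opposite ways; the down-group shift dominates (53 vs 29 kJ/mol).
Bi > Na: period and group pull opposite ways; the across-period shift dominates (91 vs 53 kJ/mol).
Ge > Bi: the two effects oppose for this pair; the down-group effect wins (119 vs 91 kJ/mol).
S > Ge: both effects reinforce here, so S is clearly the higher of the two.
For reference (kJ/mol): Na 53, S 200, Ge 119, In 29, Bi 91.
So from lowest to highest: In < Na < Bi < Ge < S.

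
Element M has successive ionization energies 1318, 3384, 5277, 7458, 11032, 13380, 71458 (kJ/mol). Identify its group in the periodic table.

Group 16

Look for the largest jump between consecutive ionization energies: IE7/IE6 ≈ 5.3, far larger than any earlier ratio.
That jump marks the point where a core electron is being removed. So the atom has 6 valence electrons.
A main-group element with 6 valence electrons is in group 16.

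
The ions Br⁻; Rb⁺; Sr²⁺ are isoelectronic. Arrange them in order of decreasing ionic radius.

Br⁻ > Rb⁺ > Sr²⁺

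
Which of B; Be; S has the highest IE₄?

B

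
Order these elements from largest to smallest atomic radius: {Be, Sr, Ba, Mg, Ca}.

Ba, Sr, Ca, Mg, Be

Be is in period 2, group 2; Mg is in period 3, group 2; Ca is in period 4, group 2; Sr is in period 5, group 2; Ba is in period 6, group 2.
Across a period the added protons contract the valence shell; down a group each new principal shell makes the atom larger.
All are in group 2, so atomic radius increases down the group.
So from largest to smallest: Ba > Sr > Ca > Mg > Be.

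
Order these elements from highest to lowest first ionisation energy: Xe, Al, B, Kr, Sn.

Kr > Xe > B > Sn > Al

B is in period 2, group 13; Al is in period 3, group 13; Kr is in period 4, group 18; Sn is in period 5, group 14; Xe is in period 5, group 18.
IE₁ increases left→right with effective nuclear charge and decreases top→bottom as the valence shell moves farther out.
Neither a single period nor a single group — weigh both effects.
Sn > Al: the two effects oppose for this pair; the across-period effect wins (709 vs 578 kJ/mol).
B > Sn: period and group pull opposite ways; the down-group shift dominates (801 vs 709 kJ/mol).
Xe > B: period and group pull opposite ways; the across-period shift dominates (1170 vs 801 kJ/mol).
Kr > Xe: Kr sits above Xe in group 18, so the down-group effect alone puts Kr higher.
Approximate values (kJ/mol): B 801, Al 578, Kr 1351, Sn 709, Xe 1170.
So from highest to lowest: Kr > Xe > B > Sn > Al.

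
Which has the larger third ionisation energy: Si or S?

The third ionization energy removes an electron from the +2 ion. For each element: Si²⁺ still has 2 valence electrons; S²⁺ still has 4 valence electrons.
All are still removing valence electrons, so compare the +2 ions as you would atoms: IE_3 generally rises across a period (higher Z_eff) and falls down a group (larger shell), subject to the usual subshell exceptions.
Valence configurations: Si²⁺ [Ne]3s², S²⁺ [Ne]3s²3p².
Approximate IE_3 values (kJ/mol): Si 3232, S 3357.
Overall IE_3 order: Si < S.

S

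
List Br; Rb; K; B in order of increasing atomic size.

B < Br < K < Rb

B is in period 2, group 13; K is in period 4, group 1; Br is in period 4, group 17; Rb is in period 5, group 1.
Atomic radius shrinks across a period as nuclear charge pulls the same shell inward, and grows down a group as new shells are added.
Here both period and group differ, so the two effects have to be weighed against each other.
Br > B: the two effects oppose for this pair; the down-group effect wins (114 vs 85 pm).
K > Br: K lies to the left of Br in period 4, so the across-period effect alone puts K larger.
Rb > K: they share group 1; the group trend gives Rb the larger value.
Approximate values (pm): B 85, K 196, Br 114, Rb 210.
So from smallest to largest: B < Br < K < Rb.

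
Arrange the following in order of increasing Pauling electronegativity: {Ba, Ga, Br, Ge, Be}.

Ba, Be, Ga, Ge, Br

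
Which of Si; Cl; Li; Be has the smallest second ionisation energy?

After 1 electron has been removed, what remains? Si⁺ still has 3 valence electrons; Cl⁺ still has 6 valence electrons; Li⁺ is the bare [He] core; Be⁺ still has 1 valence electron.
Breaking into a closed-shell core is much more expensive than removing a leftover valence electron — Li has the largest IE_2 here.
Valence configurations: Si⁺ [Ne]3s²3p¹, Cl⁺ [Ne]3s²3p⁴, Be⁺ [He]2s¹.
Approximate IE_2 values (kJ/mol): Si 1577, Cl 2298, Li 7298, Be 1757.
Putting it together, IE_2: Si < Be < Cl < Li.

Si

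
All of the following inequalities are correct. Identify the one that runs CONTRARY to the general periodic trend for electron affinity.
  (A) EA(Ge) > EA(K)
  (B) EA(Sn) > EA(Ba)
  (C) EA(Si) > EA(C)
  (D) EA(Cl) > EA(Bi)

(C)

The general trend: electron affinity increases across a period and decreases down a group.
(A) Ge (period 4, group 14) vs K (period 4, group 1): the stated order agrees with the simple trend.
(B) Sn (period 5, group 14) vs Ba (period 6, group 2): the stated order agrees with the simple trend.
(C) Si (period 3, group 14) vs C (period 2, group 14): the stated order contradicts the simple trend.
(D) Cl (period 3, group 17) vs Bi (period 6, group 15): the stated order agrees with the simple trend.
The exception is (C): Si's larger, more diffuse 3p orbitals accept an added electron slightly more readily than C's compact 2p.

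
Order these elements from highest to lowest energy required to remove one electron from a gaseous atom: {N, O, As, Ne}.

Ne, N, O, As

N is in period 2, group 15; O is in period 2, group 16; Ne is in period 2, group 18; As is in period 4, group 15.
IE₁ increases left→right with effective nuclear charge and decreases top→bottom as the valence shell moves farther out.
Here both period and group differ, so the two effects have to be weighed against each other.
O > As: both effects reinforce here, so O is clearly the higher of the two.
N > O: this pair runs against the simple trend — see the exception note.
Ne > N: Ne lies to the right of N in period 2, so the across-period effect alone puts Ne higher.
Note the exception: N has a higher first ionization energy than O, contrary to the simple trend — pairing an electron in O's 2p⁴ costs repulsion energy, so O ionizes more easily than half-filled N (2p³).
Approximate values (kJ/mol): N 1402, O 1314, Ne 2081, As 947.
So from highest to lowest: Ne > N > O > As.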